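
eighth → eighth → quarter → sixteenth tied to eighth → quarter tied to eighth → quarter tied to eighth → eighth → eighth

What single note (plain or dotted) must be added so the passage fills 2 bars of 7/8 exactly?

sixteenth note

2 bars of 7/8 = 28 sixteenth notes.
Express everything in sixteenth notes: eighth = 2; eighth = 2; quarter = 4; sixteenth tied to eighth (sixteenth + eighth) = 3; quarter tied to eighth (quarter + eighth) = 6; quarter tied to eighth (quarter + eighth) = 6; eighth = 2; eighth = 2.
Altogether 2 + 2 + 4 + 3 + 6 + 6 + 2 + 2 = 27.
Remaining: 28 − 27 = 1 sixteenth note, which is a sixteenth note.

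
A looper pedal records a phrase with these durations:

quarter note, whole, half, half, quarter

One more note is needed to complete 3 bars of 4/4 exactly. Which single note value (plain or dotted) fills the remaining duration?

3 bars of 4/4 = 12 quarter notes.
In quarter notes: quarter note = 1; whole = 4; half = 2; half = 2; quarter = 1.
Total: 1 + 4 + 2 + 2 + 1 = 10.
Remaining: 12 − 10 = 2 quarter notes, which is a half note.

half note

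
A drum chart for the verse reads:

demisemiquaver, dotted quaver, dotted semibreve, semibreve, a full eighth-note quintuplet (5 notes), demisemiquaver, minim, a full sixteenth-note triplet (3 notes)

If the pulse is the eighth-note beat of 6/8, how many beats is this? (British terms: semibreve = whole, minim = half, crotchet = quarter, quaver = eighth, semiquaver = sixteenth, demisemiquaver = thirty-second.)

31

One eighth-note beat = 4 thirty-second notes.
Working in thirty-second notes: demisemiquaver = 1; dotted quaver = 6; dotted semibreve = 48; semibreve = 32; a full eighth-note quintuplet (5 notes) (five quintuplet eighths span one half) = 16; demisemiquaver = 1; minim = 16; a full sixteenth-note triplet (3 notes) (three triplet sixteenths span one eighth) = 4.
Altogether 1 + 6 + 48 + 32 + 16 + 1 + 16 + 4 = 124.
124 ÷ 4 = 31 beats.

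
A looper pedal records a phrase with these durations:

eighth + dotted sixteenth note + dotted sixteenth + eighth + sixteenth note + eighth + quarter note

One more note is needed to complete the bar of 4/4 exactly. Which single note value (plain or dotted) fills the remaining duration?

eighth note

The bar of 4/4 = 32 thirty-second notes.
Convert each value to thirty-second notes: eighth = 4; dotted sixteenth note = 3; dotted sixteenth = 3; eighth = 4; sixteenth note = 2; eighth = 4; quarter note = 8.
Adding: 4 + 3 + 3 + 4 + 2 + 4 + 8 = 28.
Remaining: 32 − 28 = 4 thirty-second notes, which is a eighth note.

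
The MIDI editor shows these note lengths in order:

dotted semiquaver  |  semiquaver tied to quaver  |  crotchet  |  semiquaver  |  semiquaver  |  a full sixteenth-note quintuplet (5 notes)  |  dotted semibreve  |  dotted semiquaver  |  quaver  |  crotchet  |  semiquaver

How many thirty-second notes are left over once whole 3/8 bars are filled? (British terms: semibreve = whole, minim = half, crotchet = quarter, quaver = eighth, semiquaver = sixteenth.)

One bar of 3/8 = 12 thirty-second notes.
Convert each value to thirty-second notes: dotted semiquaver = 3; semiquaver tied to quaver (semiquaver + quaver) = 6; crotchet = 8; semiquaver = 2; semiquaver = 2; a full sixteenth-note quintuplet (5 notes) (five quintuplet sixteenths span one quarter) = 8; dotted semibreve = 48; dotted semiquaver = 3; quaver = 4; crotchet = 8; semiquaver = 2.
Total: 3 + 6 + 8 + 2 + 2 + 8 + 48 + 3 + 4 + 8 + 2 = 94.
94 ÷ 12 = 7 complete bars with 10 thirty-second notes remaining.

10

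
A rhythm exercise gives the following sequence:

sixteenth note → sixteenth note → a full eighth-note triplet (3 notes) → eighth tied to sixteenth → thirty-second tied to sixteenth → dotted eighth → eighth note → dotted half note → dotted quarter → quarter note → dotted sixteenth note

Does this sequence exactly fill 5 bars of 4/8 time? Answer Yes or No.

No

One bar of 4/8 = 16 thirty-second notes, so 5 bars = 80.
Convert each value to thirty-second notes: sixteenth note = 2; sixteenth note = 2; a full eighth-note triplet (3 notes) (three triplet eighths span one quarter) = 8; eighth tied to sixteenth (eighth + sixteenth) = 6; thirty-second tied to sixteenth (thirty-second + sixteenth) = 3; dotted eighth = 6; eighth note = 4; dotted half note = 24; dotted quarter = 12; quarter note = 8; dotted sixteenth note = 3.
Altogether 2 + 2 + 8 + 6 + 3 + 6 + 4 + 24 + 12 + 8 + 3 = 78.
78 falls short of 80, so the answer is No.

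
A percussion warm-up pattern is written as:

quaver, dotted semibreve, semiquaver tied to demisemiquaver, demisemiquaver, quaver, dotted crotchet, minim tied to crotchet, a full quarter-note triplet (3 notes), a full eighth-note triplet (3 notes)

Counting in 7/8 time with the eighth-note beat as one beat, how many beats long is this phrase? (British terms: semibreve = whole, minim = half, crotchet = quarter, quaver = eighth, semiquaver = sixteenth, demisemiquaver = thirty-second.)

One eighth-note beat = 4 thirty-second notes.
In thirty-second notes: quaver = 4; dotted semibreve = 48; semiquaver tied to demisemiquaver (semiquaver + demisemiquaver) = 3; demisemiquaver = 1; quaver = 4; dotted crotchet = 12; minim tied to crotchet (minim + crotchet) = 24; a full quarter-note triplet (3 notes) (three triplet quarters span one half) = 16; a full eighth-note triplet (3 notes) (three triplet eighths span one quarter) = 8.
Adding: 4 + 48 + 3 + 1 + 4 + 12 + 24 + 16 + 8 = 120.
120 ÷ 4 = 30 beats.

30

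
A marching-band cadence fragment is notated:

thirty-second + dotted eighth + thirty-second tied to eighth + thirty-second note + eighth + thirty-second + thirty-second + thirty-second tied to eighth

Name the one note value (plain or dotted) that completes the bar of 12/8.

The bar of 12/8 = 48 thirty-second notes.
In thirty-second notes: thirty-second = 1; dotted eighth = 6; thirty-second tied to eighth (thirty-second + eighth) = 5; thirty-second note = 1; eighth = 4; thirty-second = 1; thirty-second = 1; thirty-second tied to eighth (thirty-second + eighth) = 5.
Altogether 1 + 6 + 5 + 1 + 4 + 1 + 1 + 5 = 24.
Remaining: 48 − 24 = 24 thirty-second notes, which is a dotted half note.

dotted half note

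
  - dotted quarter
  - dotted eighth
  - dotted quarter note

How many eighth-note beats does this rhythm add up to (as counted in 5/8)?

One eighth-note beat = 2 sixteenth notes.
In sixteenth notes: dotted quarter = 6; dotted eighth = 3; dotted quarter note = 6.
Sum: 6 + 3 + 6 = 15.
15 ÷ 2 = 7.5 beats.

7.5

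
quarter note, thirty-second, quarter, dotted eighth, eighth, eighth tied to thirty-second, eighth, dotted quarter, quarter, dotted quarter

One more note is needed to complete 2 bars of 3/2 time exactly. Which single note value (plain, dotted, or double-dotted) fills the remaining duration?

double-dotted half note

2 bars of 3/2 = 96 thirty-second notes.
In thirty-second notes: quarter note = 8; thirty-second = 1; quarter = 8; dotted eighth = 6; eighth = 4; eighth tied to thirty-second (eighth + thirty-second) = 5; eighth = 4; dotted quarter = 12; quarter = 8; dotted quarter = 12.
Adding: 8 + 1 + 8 + 6 + 4 + 5 + 4 + 12 + 8 + 12 = 68.
Remaining: 96 − 68 = 28 thirty-second notes, which is a double-dotted half note.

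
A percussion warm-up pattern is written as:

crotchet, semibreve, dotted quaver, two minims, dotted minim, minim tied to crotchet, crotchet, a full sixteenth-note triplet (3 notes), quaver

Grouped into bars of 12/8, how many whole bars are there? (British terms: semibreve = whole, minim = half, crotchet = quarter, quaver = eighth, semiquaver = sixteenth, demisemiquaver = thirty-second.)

2

One bar of 12/8 = 24 sixteenth notes.
Express everything in sixteenth notes: crotchet = 4; semibreve = 16; dotted quaver = 3; minim = 8; minim = 8; dotted minim = 12; minim tied to crotchet (minim + crotchet) = 12; crotchet = 4; a full sixteenth-note triplet (3 notes) (three triplet sixteenths span one eighth) = 2; quaver = 2.
Sum: 4 + 16 + 3 + 8 + 8 + 12 + 12 + 4 + 2 + 2 = 71.
71 ÷ 24 = 2 complete bars with 23 left over.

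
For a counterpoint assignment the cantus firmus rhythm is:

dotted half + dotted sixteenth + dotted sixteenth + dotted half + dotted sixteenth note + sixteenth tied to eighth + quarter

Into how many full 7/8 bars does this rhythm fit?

2

One bar of 7/8 = 28 thirty-second notes.
Convert each value to thirty-second notes: dotted half = 24; dotted sixteenth = 3; dotted sixteenth = 3; dotted half = 24; dotted sixteenth note = 3; sixteenth tied to eighth (sixteenth + eighth) = 6; quarter = 8.
Total: 24 + 3 + 3 + 24 + 3 + 6 + 8 = 71.
71 ÷ 28 = 2 complete bars with 15 left over.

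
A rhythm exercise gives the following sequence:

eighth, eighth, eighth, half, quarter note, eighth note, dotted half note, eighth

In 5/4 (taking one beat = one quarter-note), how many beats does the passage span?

8.5

One quarter-note beat = 2 eighth notes.
Working in eighth notes: eighth = 1; eighth = 1; eighth = 1; half = 4; quarter note = 2; eighth note = 1; dotted half note = 6; eighth = 1.
Adding: 1 + 1 + 1 + 4 + 2 + 1 + 6 + 1 = 17.
17 ÷ 2 = 8.5 beats.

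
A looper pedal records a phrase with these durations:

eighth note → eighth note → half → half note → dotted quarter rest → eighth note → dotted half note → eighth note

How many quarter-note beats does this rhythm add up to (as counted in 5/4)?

10.5

One quarter-note beat = 2 eighth notes.
Express everything in eighth notes: eighth note = 1; eighth note = 1; half = 4; half note = 4; dotted quarter rest = 3; eighth note = 1; dotted half note = 6; eighth note = 1.
Sum: 1 + 1 + 4 + 4 + 3 + 1 + 6 + 1 = 21.
21 ÷ 2 = 10.5 beats.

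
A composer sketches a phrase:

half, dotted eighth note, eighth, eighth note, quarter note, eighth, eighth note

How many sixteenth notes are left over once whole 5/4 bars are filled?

One bar of 5/4 = 20 sixteenth notes.
Each duration in sixteenth notes: half = 8; dotted eighth note = 3; eighth = 2; eighth note = 2; quarter note = 4; eighth = 2; eighth note = 2.
Sum: 8 + 3 + 2 + 2 + 4 + 2 + 2 = 23.
23 ÷ 20 = 1 complete bar with 3 sixteenth notes remaining.

3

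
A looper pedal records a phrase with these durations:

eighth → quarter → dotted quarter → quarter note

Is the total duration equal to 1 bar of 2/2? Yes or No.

Yes

One bar of 2/2 = 8 eighth notes.
Convert each value to eighth notes: eighth = 1; quarter = 2; dotted quarter = 3; quarter note = 2.
Total: 1 + 2 + 3 + 2 = 8.
8 equals 8, so the answer is Yes.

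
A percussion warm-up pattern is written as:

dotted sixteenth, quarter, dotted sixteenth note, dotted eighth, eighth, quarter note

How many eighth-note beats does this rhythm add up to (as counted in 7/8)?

8

One eighth-note beat = 4 thirty-second notes.
Convert each value to thirty-second notes: dotted sixteenth = 3; quarter = 8; dotted sixteenth note = 3; dotted eighth = 6; eighth = 4; quarter note = 8.
Adding: 3 + 8 + 3 + 6 + 4 + 8 = 32.
32 ÷ 4 = 8 beats.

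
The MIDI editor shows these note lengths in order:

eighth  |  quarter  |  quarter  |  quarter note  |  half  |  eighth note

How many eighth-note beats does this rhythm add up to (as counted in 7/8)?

12

One eighth-note beat = 2 sixteenth notes.
Express everything in sixteenth notes: eighth = 2; quarter = 4; quarter = 4; quarter note = 4; half = 8; eighth note = 2.
Altogether 2 + 4 + 4 + 4 + 8 + 2 = 24.
24 ÷ 2 = 12 beats.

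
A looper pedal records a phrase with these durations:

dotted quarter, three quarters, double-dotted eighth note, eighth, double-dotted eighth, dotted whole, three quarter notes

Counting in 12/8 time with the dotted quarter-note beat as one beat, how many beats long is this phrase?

10.5

One dotted quarter-note beat = 12 thirty-second notes.
Express everything in thirty-second notes: dotted quarter = 12; quarter = 8; quarter = 8; quarter = 8; double-dotted eighth note = 7; eighth = 4; double-dotted eighth = 7; dotted whole = 48; quarter note = 8; quarter note = 8; quarter note = 8.
Altogether 12 + 8 + 8 + 8 + 7 + 4 + 7 + 48 + 8 + 8 + 8 = 126.
126 ÷ 12 = 10.5 beats.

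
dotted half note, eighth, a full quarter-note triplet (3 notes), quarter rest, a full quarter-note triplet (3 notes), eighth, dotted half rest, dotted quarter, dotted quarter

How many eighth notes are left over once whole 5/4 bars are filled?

One bar of 5/4 = 10 eighth notes.
In eighth notes: dotted half note = 6; eighth = 1; a full quarter-note triplet (3 notes) (three triplet quarters span one half) = 4; quarter rest = 2; a full quarter-note triplet (3 notes) (three triplet quarters span one half) = 4; eighth = 1; dotted half rest = 6; dotted quarter = 3; dotted quarter = 3.
Adding: 6 + 1 + 4 + 2 + 4 + 1 + 6 + 3 + 3 = 30.
30 ÷ 10 = 3 complete bars with 0 eighth notes remaining.

0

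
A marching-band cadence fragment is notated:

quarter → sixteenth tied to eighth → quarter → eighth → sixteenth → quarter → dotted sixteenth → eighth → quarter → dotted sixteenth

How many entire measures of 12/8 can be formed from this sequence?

One bar of 12/8 = 48 thirty-second notes.
In thirty-second notes: quarter = 8; sixteenth tied to eighth (sixteenth + eighth) = 6; quarter = 8; eighth = 4; sixteenth = 2; quarter = 8; dotted sixteenth = 3; eighth = 4; quarter = 8; dotted sixteenth = 3.
Sum: 8 + 6 + 8 + 4 + 2 + 8 + 3 + 4 + 8 + 3 = 54.
54 ÷ 48 = 1 complete bar with 6 left over.

1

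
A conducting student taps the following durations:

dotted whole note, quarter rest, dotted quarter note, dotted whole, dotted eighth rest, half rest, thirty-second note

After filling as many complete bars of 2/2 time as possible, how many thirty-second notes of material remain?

One bar of 2/2 = 32 thirty-second notes.
Working in thirty-second notes: dotted whole note = 48; quarter rest = 8; dotted quarter note = 12; dotted whole = 48; dotted eighth rest = 6; half rest = 16; thirty-second note = 1.
Total: 48 + 8 + 12 + 48 + 6 + 16 + 1 = 139.
139 ÷ 32 = 4 complete bars with 11 thirty-second notes remaining.

11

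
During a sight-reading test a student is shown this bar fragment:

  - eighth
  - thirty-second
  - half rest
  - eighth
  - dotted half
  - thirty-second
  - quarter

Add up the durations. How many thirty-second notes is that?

58

Convert each value to thirty-second notes: eighth = 4; thirty-second = 1; half rest = 16; eighth = 4; dotted half = 24; thirty-second = 1; quarter = 8.
Sum: 4 + 1 + 16 + 4 + 24 + 1 + 8 = 58 thirty-second notes.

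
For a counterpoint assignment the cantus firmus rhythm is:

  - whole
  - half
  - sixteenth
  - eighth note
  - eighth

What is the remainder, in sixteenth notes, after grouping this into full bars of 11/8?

7

One bar of 11/8 = 22 sixteenth notes.
Express everything in sixteenth notes: whole = 16; half = 8; sixteenth = 1; eighth note = 2; eighth = 2.
Adding: 16 + 8 + 1 + 2 + 2 = 29.
29 ÷ 22 = 1 complete bar with 7 sixteenth notes remaining.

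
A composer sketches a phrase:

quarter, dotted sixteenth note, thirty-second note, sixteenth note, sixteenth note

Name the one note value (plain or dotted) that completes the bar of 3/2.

whole note

The bar of 3/2 = 48 thirty-second notes.
Each duration in thirty-second notes: quarter = 8; dotted sixteenth note = 3; thirty-second note = 1; sixteenth note = 2; sixteenth note = 2.
Total: 8 + 3 + 1 + 2 + 2 = 16.
Remaining: 48 − 16 = 32 thirty-second notes, which is a whole note.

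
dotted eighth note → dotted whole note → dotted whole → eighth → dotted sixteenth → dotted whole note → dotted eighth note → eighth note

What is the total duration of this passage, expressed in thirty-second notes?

167

Working in thirty-second notes: dotted eighth note = 6; dotted whole note = 48; dotted whole = 48; eighth = 4; dotted sixteenth = 3; dotted whole note = 48; dotted eighth note = 6; eighth note = 4.
Total: 6 + 48 + 48 + 4 + 3 + 48 + 6 + 4 = 167 thirty-second notes.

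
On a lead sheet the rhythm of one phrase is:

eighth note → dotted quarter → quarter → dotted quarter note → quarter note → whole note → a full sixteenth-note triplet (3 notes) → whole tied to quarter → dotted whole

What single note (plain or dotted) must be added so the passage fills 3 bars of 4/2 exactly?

3 bars of 4/2 = 48 eighth notes.
Convert each value to eighth notes: eighth note = 1; dotted quarter = 3; quarter = 2; dotted quarter note = 3; quarter note = 2; whole note = 8; a full sixteenth-note triplet (3 notes) (three triplet sixteenths span one eighth) = 1; whole tied to quarter (whole + quarter) = 10; dotted whole = 12.
Total: 1 + 3 + 2 + 3 + 2 + 8 + 1 + 10 + 12 = 42.
Remaining: 48 − 42 = 6 eighth notes, which is a dotted half note.

dotted half note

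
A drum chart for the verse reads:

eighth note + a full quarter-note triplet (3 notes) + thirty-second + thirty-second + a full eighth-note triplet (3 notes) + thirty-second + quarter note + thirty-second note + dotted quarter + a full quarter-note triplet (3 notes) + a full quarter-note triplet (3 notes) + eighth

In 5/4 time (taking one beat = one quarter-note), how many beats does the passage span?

One quarter-note beat = 8 thirty-second notes.
Working in thirty-second notes: eighth note = 4; a full quarter-note triplet (3 notes) (three triplet quarters span one half) = 16; thirty-second = 1; thirty-second = 1; a full eighth-note triplet (3 notes) (three triplet eighths span one quarter) = 8; thirty-second = 1; quarter note = 8; thirty-second note = 1; dotted quarter = 12; a full quarter-note triplet (3 notes) (three triplet quarters span one half) = 16; a full quarter-note triplet (3 notes) (three triplet quarters span one half) = 16; eighth = 4.
Adding: 4 + 16 + 1 + 1 + 8 + 1 + 8 + 1 + 12 + 16 + 16 + 4 = 88.
88 ÷ 8 = 11 beats.

11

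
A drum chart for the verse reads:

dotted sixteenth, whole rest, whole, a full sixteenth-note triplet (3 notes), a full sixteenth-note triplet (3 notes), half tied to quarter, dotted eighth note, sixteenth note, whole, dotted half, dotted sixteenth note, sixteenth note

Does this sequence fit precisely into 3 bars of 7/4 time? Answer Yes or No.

One bar of 7/4 = 56 thirty-second notes, so 3 bars = 168.
Express everything in thirty-second notes: dotted sixteenth = 3; whole rest = 32; whole = 32; a full sixteenth-note triplet (3 notes) (three triplet sixteenths span one eighth) = 4; a full sixteenth-note triplet (3 notes) (three triplet sixteenths span one eighth) = 4; half tied to quarter (half + quarter) = 24; dotted eighth note = 6; sixteenth note = 2; whole = 32; dotted half = 24; dotted sixteenth note = 3; sixteenth note = 2.
Altogether 3 + 32 + 32 + 4 + 4 + 24 + 6 + 2 + 32 + 24 + 3 + 2 = 168.
168 equals 168, so the answer is Yes.

Yes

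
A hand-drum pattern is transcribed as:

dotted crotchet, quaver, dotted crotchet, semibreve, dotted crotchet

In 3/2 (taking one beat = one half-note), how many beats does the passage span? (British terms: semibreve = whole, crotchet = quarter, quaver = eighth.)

4.5

One half-note beat = 4 eighth notes.
Each duration in eighth notes: dotted crotchet = 3; quaver = 1; dotted crotchet = 3; semibreve = 8; dotted crotchet = 3.
Sum: 3 + 1 + 3 + 8 + 3 = 18.
18 ÷ 4 = 4.5 beats.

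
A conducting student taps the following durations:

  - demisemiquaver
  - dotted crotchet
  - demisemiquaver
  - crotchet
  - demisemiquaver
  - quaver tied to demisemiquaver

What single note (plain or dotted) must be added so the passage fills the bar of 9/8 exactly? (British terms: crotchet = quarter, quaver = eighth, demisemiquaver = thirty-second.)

quarter note

The bar of 9/8 = 36 thirty-second notes.
Each duration in thirty-second notes: demisemiquaver = 1; dotted crotchet = 12; demisemiquaver = 1; crotchet = 8; demisemiquaver = 1; quaver tied to demisemiquaver (quaver + demisemiquaver) = 5.
Sum: 1 + 12 + 1 + 8 + 1 + 5 = 28.
Remaining: 36 − 28 = 8 thirty-second notes, which is a quarter note.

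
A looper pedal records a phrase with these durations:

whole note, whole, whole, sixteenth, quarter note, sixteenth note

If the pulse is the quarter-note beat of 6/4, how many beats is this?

13.5

One quarter-note beat = 4 sixteenth notes.
Working in sixteenth notes: whole note = 16; whole = 16; whole = 16; sixteenth = 1; quarter note = 4; sixteenth note = 1.
Adding: 16 + 16 + 16 + 1 + 4 + 1 = 54.
54 ÷ 4 = 13.5 beats.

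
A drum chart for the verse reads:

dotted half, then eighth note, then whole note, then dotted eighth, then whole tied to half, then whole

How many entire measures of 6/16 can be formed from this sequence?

One bar of 6/16 = 6 sixteenth notes.
In sixteenth notes: dotted half = 12; eighth note = 2; whole note = 16; dotted eighth = 3; whole tied to half (whole + half) = 24; whole = 16.
Total: 12 + 2 + 16 + 3 + 24 + 16 = 73.
73 ÷ 6 = 12 complete bars with 1 left over.

12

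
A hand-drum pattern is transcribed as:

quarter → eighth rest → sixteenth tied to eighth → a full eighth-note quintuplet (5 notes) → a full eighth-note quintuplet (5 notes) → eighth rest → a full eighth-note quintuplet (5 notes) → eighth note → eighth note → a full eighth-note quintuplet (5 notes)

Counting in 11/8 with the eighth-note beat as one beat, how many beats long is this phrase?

One eighth-note beat = 2 sixteenth notes.
Working in sixteenth notes: quarter = 4; eighth rest = 2; sixteenth tied to eighth (sixteenth + eighth) = 3; a full eighth-note quintuplet (5 notes) (five quintuplet eighths span one half) = 8; a full eighth-note quintuplet (5 notes) (five quintuplet eighths span one half) = 8; eighth rest = 2; a full eighth-note quintuplet (5 notes) (five quintuplet eighths span one half) = 8; eighth note = 2; eighth note = 2; a full eighth-note quintuplet (5 notes) (five quintuplet eighths span one half) = 8.
Adding: 4 + 2 + 3 + 8 + 8 + 2 + 8 + 2 + 2 + 8 = 47.
47 ÷ 2 = 23.5 beats.

23.5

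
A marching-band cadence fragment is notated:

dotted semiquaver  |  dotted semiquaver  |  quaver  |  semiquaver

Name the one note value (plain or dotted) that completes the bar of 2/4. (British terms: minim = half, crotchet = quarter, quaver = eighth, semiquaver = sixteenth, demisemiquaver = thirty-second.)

eighth note

The bar of 2/4 = 16 thirty-second notes.
In thirty-second notes: dotted semiquaver = 3; dotted semiquaver = 3; quaver = 4; semiquaver = 2.
Adding: 3 + 3 + 4 + 2 = 12.
Remaining: 16 − 12 = 4 thirty-second notes, which is a eighth note.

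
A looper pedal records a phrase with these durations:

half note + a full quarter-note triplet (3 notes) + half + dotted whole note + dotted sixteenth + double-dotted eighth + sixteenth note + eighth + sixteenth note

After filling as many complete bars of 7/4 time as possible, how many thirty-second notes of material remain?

2

One bar of 7/4 = 56 thirty-second notes.
Each duration in thirty-second notes: half note = 16; a full quarter-note triplet (3 notes) (three triplet quarters span one half) = 16; half = 16; dotted whole note = 48; dotted sixteenth = 3; double-dotted eighth = 7; sixteenth note = 2; eighth = 4; sixteenth note = 2.
Sum: 16 + 16 + 16 + 48 + 3 + 7 + 2 + 4 + 2 = 114.
114 ÷ 56 = 2 complete bars with 2 thirty-second notes remaining.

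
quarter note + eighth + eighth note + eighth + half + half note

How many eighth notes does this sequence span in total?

13

Each duration in eighth notes: quarter note = 2; eighth = 1; eighth note = 1; eighth = 1; half = 4; half note = 4.
Total: 2 + 1 + 1 + 1 + 4 + 4 = 13 eighth notes.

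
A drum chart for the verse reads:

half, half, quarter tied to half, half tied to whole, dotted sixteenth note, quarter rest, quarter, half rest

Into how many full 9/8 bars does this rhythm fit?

One bar of 9/8 = 36 thirty-second notes.
Convert each value to thirty-second notes: half = 16; half = 16; quarter tied to half (quarter + half) = 24; half tied to whole (half + whole) = 48; dotted sixteenth note = 3; quarter rest = 8; quarter = 8; half rest = 16.
Altogether 16 + 16 + 24 + 48 + 3 + 8 + 8 + 16 = 139.
139 ÷ 36 = 3 complete bars with 31 left over.

3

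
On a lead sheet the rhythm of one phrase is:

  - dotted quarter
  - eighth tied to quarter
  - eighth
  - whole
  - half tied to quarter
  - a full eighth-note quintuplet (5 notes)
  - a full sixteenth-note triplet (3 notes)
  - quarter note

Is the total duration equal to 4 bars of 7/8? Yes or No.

One bar of 7/8 = 7 eighth notes, so 4 bars = 28.
In eighth notes: dotted quarter = 3; eighth tied to quarter (eighth + quarter) = 3; eighth = 1; whole = 8; half tied to quarter (half + quarter) = 6; a full eighth-note quintuplet (5 notes) (five quintuplet eighths span one half) = 4; a full sixteenth-note triplet (3 notes) (three triplet sixteenths span one eighth) = 1; quarter note = 2.
Sum: 3 + 3 + 1 + 8 + 6 + 4 + 1 + 2 = 28.
28 equals 28, so the answer is Yes.

Yes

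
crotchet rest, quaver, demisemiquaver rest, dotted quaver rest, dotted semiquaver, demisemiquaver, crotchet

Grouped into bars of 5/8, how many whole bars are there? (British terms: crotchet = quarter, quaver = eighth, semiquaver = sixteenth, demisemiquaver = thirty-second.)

1

One bar of 5/8 = 20 thirty-second notes.
Each duration in thirty-second notes: crotchet rest = 8; quaver = 4; demisemiquaver rest = 1; dotted quaver rest = 6; dotted semiquaver = 3; demisemiquaver = 1; crotchet = 8.
Sum: 8 + 4 + 1 + 6 + 3 + 1 + 8 = 31.
31 ÷ 20 = 1 complete bar with 11 left over.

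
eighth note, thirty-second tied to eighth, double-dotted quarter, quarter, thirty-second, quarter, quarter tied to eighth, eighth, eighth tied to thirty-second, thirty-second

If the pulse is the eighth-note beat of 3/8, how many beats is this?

One eighth-note beat = 4 thirty-second notes.
In thirty-second notes: eighth note = 4; thirty-second tied to eighth (thirty-second + eighth) = 5; double-dotted quarter = 14; quarter = 8; thirty-second = 1; quarter = 8; quarter tied to eighth (quarter + eighth) = 12; eighth = 4; eighth tied to thirty-second (eighth + thirty-second) = 5; thirty-second = 1.
Total: 4 + 5 + 14 + 8 + 1 + 8 + 12 + 4 + 5 + 1 = 62.
62 ÷ 4 = 15.5 beats.

15.5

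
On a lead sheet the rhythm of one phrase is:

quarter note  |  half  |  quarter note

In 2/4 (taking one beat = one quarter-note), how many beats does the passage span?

4

One quarter-note beat = 2 eighth notes.
Express everything in eighth notes: quarter note = 2; half = 4; quarter note = 2.
Altogether 2 + 4 + 2 = 8.
8 ÷ 2 = 4 beats.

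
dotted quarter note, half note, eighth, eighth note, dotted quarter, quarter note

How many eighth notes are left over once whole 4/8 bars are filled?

2

One bar of 4/8 = 4 eighth notes.
Working in eighth notes: dotted quarter note = 3; half note = 4; eighth = 1; eighth note = 1; dotted quarter = 3; quarter note = 2.
Adding: 3 + 4 + 1 + 1 + 3 + 2 = 14.
14 ÷ 4 = 3 complete bars with 2 eighth notes remaining.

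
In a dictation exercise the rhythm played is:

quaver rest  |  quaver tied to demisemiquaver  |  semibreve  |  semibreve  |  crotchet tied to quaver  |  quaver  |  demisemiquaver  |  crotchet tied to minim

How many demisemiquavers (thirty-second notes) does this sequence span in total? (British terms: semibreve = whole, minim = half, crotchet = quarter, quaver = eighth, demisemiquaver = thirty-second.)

Working in thirty-second notes: quaver rest = 4; quaver tied to demisemiquaver (quaver + demisemiquaver) = 5; semibreve = 32; semibreve = 32; crotchet tied to quaver (crotchet + quaver) = 12; quaver = 4; demisemiquaver = 1; crotchet tied to minim (crotchet + minim) = 24.
Total: 4 + 5 + 32 + 32 + 12 + 4 + 1 + 24 = 114 thirty-second notes.

114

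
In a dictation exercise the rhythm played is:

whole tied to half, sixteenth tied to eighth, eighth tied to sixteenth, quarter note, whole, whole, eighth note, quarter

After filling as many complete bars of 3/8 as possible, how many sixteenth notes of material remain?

One bar of 3/8 = 6 sixteenth notes.
Convert each value to sixteenth notes: whole tied to half (whole + half) = 24; sixteenth tied to eighth (sixteenth + eighth) = 3; eighth tied to sixteenth (eighth + sixteenth) = 3; quarter note = 4; whole = 16; whole = 16; eighth note = 2; quarter = 4.
Sum: 24 + 3 + 3 + 4 + 16 + 16 + 2 + 4 = 72.
72 ÷ 6 = 12 complete bars with 0 sixteenth notes remaining.

0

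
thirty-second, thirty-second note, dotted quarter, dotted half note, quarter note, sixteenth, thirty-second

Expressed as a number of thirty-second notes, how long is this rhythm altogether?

Express everything in thirty-second notes: thirty-second = 1; thirty-second note = 1; dotted quarter = 12; dotted half note = 24; quarter note = 8; sixteenth = 2; thirty-second = 1.
Altogether 1 + 1 + 12 + 24 + 8 + 2 + 1 = 49 thirty-second notes.

49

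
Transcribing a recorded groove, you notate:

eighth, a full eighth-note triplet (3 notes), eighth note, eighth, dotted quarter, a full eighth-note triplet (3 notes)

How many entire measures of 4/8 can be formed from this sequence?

One bar of 4/8 = 4 eighth notes.
In eighth notes: eighth = 1; a full eighth-note triplet (3 notes) (three triplet eighths span one quarter) = 2; eighth note = 1; eighth = 1; dotted quarter = 3; a full eighth-note triplet (3 notes) (three triplet eighths span one quarter) = 2.
Sum: 1 + 2 + 1 + 1 + 3 + 2 = 10.
10 ÷ 4 = 2 complete bars with 2 left over.

2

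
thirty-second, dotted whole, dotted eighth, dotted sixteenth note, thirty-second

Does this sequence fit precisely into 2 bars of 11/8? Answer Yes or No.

One bar of 11/8 = 44 thirty-second notes, so 2 bars = 88.
Each duration in thirty-second notes: thirty-second = 1; dotted whole = 48; dotted eighth = 6; dotted sixteenth note = 3; thirty-second = 1.
Sum: 1 + 48 + 6 + 3 + 1 = 59.
59 falls short of 88, so the answer is No.

No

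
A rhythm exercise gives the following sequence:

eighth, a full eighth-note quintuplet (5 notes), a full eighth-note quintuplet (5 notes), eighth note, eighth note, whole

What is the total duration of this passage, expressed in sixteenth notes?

38

Express everything in sixteenth notes: eighth = 2; a full eighth-note quintuplet (5 notes) (five quintuplet eighths span one half) = 8; a full eighth-note quintuplet (5 notes) (five quintuplet eighths span one half) = 8; eighth note = 2; eighth note = 2; whole = 16.
Altogether 2 + 8 + 8 + 2 + 2 + 16 = 38 sixteenth notes.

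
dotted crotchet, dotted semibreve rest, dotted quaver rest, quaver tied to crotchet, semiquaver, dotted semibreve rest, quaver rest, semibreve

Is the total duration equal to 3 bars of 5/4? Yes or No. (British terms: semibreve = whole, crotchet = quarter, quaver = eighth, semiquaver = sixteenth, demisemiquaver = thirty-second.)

One bar of 5/4 = 20 sixteenth notes, so 3 bars = 60.
Working in sixteenth notes: dotted crotchet = 6; dotted semibreve rest = 24; dotted quaver rest = 3; quaver tied to crotchet (quaver + crotchet) = 6; semiquaver = 1; dotted semibreve rest = 24; quaver rest = 2; semibreve = 16.
Altogether 6 + 24 + 3 + 6 + 1 + 24 + 2 + 16 = 82.
82 exceeds 60, so the answer is No.

No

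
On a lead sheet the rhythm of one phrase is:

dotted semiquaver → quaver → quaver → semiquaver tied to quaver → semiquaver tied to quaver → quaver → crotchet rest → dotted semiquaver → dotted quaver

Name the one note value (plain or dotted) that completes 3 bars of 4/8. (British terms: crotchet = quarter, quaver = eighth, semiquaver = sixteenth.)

3 bars of 4/8 = 48 thirty-second notes.
Working in thirty-second notes: dotted semiquaver = 3; quaver = 4; quaver = 4; semiquaver tied to quaver (semiquaver + quaver) = 6; semiquaver tied to quaver (semiquaver + quaver) = 6; quaver = 4; crotchet rest = 8; dotted semiquaver = 3; dotted quaver = 6.
Sum: 3 + 4 + 4 + 6 + 6 + 4 + 8 + 3 + 6 = 44.
Remaining: 48 − 44 = 4 thirty-second notes, which is a eighth note.

eighth note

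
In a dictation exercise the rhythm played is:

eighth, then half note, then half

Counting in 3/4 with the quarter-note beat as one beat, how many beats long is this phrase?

4.5

One quarter-note beat = 2 eighth notes.
In eighth notes: eighth = 1; half note = 4; half = 4.
Sum: 1 + 4 + 4 = 9.
9 ÷ 2 = 4.5 beats.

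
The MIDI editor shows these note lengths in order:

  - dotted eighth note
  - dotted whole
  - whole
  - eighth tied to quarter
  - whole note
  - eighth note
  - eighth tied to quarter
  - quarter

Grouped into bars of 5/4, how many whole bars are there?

3

One bar of 5/4 = 20 sixteenth notes.
Express everything in sixteenth notes: dotted eighth note = 3; dotted whole = 24; whole = 16; eighth tied to quarter (eighth + quarter) = 6; whole note = 16; eighth note = 2; eighth tied to quarter (eighth + quarter) = 6; quarter = 4.
Total: 3 + 24 + 16 + 6 + 16 + 2 + 6 + 4 = 77.
77 ÷ 20 = 3 complete bars with 17 left over.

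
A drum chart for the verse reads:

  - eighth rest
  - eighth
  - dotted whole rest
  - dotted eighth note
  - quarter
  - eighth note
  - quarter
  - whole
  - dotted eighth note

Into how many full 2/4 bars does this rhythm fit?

7

One bar of 2/4 = 8 sixteenth notes.
Convert each value to sixteenth notes: eighth rest = 2; eighth = 2; dotted whole rest = 24; dotted eighth note = 3; quarter = 4; eighth note = 2; quarter = 4; whole = 16; dotted eighth note = 3.
Total: 2 + 2 + 24 + 3 + 4 + 2 + 4 + 16 + 3 = 60.
60 ÷ 8 = 7 complete bars with 4 left over.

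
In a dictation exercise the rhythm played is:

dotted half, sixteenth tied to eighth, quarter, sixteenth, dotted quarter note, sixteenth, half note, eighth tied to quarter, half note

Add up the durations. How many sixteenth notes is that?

In sixteenth notes: dotted half = 12; sixteenth tied to eighth (sixteenth + eighth) = 3; quarter = 4; sixteenth = 1; dotted quarter note = 6; sixteenth = 1; half note = 8; eighth tied to quarter (eighth + quarter) = 6; half note = 8.
Total: 12 + 3 + 4 + 1 + 6 + 1 + 8 + 6 + 8 = 49 sixteenth notes.

49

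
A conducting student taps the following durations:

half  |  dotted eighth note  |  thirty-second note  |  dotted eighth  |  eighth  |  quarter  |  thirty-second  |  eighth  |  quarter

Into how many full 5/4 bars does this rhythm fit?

1

One bar of 5/4 = 40 thirty-second notes.
In thirty-second notes: half = 16; dotted eighth note = 6; thirty-second note = 1; dotted eighth = 6; eighth = 4; quarter = 8; thirty-second = 1; eighth = 4; quarter = 8.
Sum: 16 + 6 + 1 + 6 + 4 + 8 + 1 + 4 + 8 = 54.
54 ÷ 40 = 1 complete bar with 14 left over.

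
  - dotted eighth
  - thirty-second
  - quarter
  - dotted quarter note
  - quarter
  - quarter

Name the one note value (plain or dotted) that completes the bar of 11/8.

The bar of 11/8 = 44 thirty-second notes.
Each duration in thirty-second notes: dotted eighth = 6; thirty-second = 1; quarter = 8; dotted quarter note = 12; quarter = 8; quarter = 8.
Adding: 6 + 1 + 8 + 12 + 8 + 8 = 43.
Remaining: 44 − 43 = 1 thirty-second note, which is a thirty-second note.

thirty-second note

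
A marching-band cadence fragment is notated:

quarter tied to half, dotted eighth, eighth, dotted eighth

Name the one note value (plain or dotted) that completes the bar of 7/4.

The bar of 7/4 = 28 sixteenth notes.
Working in sixteenth notes: quarter tied to half (quarter + half) = 12; dotted eighth = 3; eighth = 2; dotted eighth = 3.
Adding: 12 + 3 + 2 + 3 = 20.
Remaining: 28 − 20 = 8 sixteenth notes, which is a half note.

half note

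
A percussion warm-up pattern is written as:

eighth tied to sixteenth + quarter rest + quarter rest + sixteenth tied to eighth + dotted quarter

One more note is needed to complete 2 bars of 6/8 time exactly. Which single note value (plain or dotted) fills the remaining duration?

2 bars of 6/8 = 24 sixteenth notes.
In sixteenth notes: eighth tied to sixteenth (eighth + sixteenth) = 3; quarter rest = 4; quarter rest = 4; sixteenth tied to eighth (sixteenth + eighth) = 3; dotted quarter = 6.
Total: 3 + 4 + 4 + 3 + 6 = 20.
Remaining: 24 − 20 = 4 sixteenth notes, which is a quarter note.

quarter note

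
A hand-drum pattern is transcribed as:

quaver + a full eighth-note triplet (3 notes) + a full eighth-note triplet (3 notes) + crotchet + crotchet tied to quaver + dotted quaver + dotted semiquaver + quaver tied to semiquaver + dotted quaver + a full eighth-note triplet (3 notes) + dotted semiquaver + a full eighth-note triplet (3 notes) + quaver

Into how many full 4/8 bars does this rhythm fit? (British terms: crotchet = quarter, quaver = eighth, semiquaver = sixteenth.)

One bar of 4/8 = 16 thirty-second notes.
Working in thirty-second notes: quaver = 4; a full eighth-note triplet (3 notes) (three triplet eighths span one quarter) = 8; a full eighth-note triplet (3 notes) (three triplet eighths span one quarter) = 8; crotchet = 8; crotchet tied to quaver (crotchet + quaver) = 12; dotted quaver = 6; dotted semiquaver = 3; quaver tied to semiquaver (quaver + semiquaver) = 6; dotted quaver = 6; a full eighth-note triplet (3 notes) (three triplet eighths span one quarter) = 8; dotted semiquaver = 3; a full eighth-note triplet (3 notes) (three triplet eighths span one quarter) = 8; quaver = 4.
Altogether 4 + 8 + 8 + 8 + 12 + 6 + 3 + 6 + 6 + 8 + 3 + 8 + 4 = 84.
84 ÷ 16 = 5 complete bars with 4 left over.

5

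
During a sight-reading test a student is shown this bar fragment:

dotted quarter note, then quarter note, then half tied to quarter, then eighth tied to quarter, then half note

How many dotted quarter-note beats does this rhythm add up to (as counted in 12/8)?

6

One dotted quarter-note beat = 3 eighth notes.
Convert each value to eighth notes: dotted quarter note = 3; quarter note = 2; half tied to quarter (half + quarter) = 6; eighth tied to quarter (eighth + quarter) = 3; half note = 4.
Sum: 3 + 2 + 6 + 3 + 4 = 18.
18 ÷ 3 = 6 beats.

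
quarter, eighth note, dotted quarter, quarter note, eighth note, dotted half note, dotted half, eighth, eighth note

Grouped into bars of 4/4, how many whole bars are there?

One bar of 4/4 = 8 eighth notes.
In eighth notes: quarter = 2; eighth note = 1; dotted quarter = 3; quarter note = 2; eighth note = 1; dotted half note = 6; dotted half = 6; eighth = 1; eighth note = 1.
Adding: 2 + 1 + 3 + 2 + 1 + 6 + 6 + 1 + 1 = 23.
23 ÷ 8 = 2 complete bars with 7 left over.

2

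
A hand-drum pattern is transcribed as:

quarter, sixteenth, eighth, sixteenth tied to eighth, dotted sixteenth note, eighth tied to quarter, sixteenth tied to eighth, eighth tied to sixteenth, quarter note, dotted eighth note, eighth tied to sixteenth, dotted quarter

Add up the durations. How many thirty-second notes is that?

79

In thirty-second notes: quarter = 8; sixteenth = 2; eighth = 4; sixteenth tied to eighth (sixteenth + eighth) = 6; dotted sixteenth note = 3; eighth tied to quarter (eighth + quarter) = 12; sixteenth tied to eighth (sixteenth + eighth) = 6; eighth tied to sixteenth (eighth + sixteenth) = 6; quarter note = 8; dotted eighth note = 6; eighth tied to sixteenth (eighth + sixteenth) = 6; dotted quarter = 12.
Sum: 8 + 2 + 4 + 6 + 3 + 12 + 6 + 6 + 8 + 6 + 6 + 12 = 79 thirty-second notes.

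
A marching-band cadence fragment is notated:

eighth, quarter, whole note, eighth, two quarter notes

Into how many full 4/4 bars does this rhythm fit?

One bar of 4/4 = 8 eighth notes.
In eighth notes: eighth = 1; quarter = 2; whole note = 8; eighth = 1; quarter note = 2; quarter note = 2.
Total: 1 + 2 + 8 + 1 + 2 + 2 = 16.
16 ÷ 8 = 2 complete bars with 0 left over.

2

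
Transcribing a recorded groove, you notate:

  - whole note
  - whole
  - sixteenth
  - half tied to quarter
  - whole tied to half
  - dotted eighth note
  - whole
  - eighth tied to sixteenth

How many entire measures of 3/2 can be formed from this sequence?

3

One bar of 3/2 = 24 sixteenth notes.
In sixteenth notes: whole note = 16; whole = 16; sixteenth = 1; half tied to quarter (half + quarter) = 12; whole tied to half (whole + half) = 24; dotted eighth note = 3; whole = 16; eighth tied to sixteenth (eighth + sixteenth) = 3.
Adding: 16 + 16 + 1 + 12 + 24 + 3 + 16 + 3 = 91.
91 ÷ 24 = 3 complete bars with 19 left over.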